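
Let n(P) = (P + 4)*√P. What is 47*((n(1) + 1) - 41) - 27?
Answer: -1672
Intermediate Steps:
n(P) = √P*(4 + P) (n(P) = (4 + P)*√P = √P*(4 + P))
47*((n(1) + 1) - 41) - 27 = 47*((√1*(4 + 1) + 1) - 41) - 27 = 47*((1*5 + 1) - 41) - 27 = 47*((5 + 1) - 41) - 27 = 47*(6 - 41) - 27 = 47*(-35) - 27 = -1645 - 27 = -1672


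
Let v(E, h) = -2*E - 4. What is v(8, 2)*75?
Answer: -1500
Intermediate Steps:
v(E, h) = -4 - 2*E
v(8, 2)*75 = (-4 - 2*8)*75 = (-4 - 16)*75 = -20*75 = -1500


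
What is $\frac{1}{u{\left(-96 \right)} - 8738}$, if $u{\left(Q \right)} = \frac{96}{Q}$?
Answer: $- \frac{1}{8739} \approx -0.00011443$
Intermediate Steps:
$\frac{1}{u{\left(-96 \right)} - 8738} = \frac{1}{\frac{96}{-96} - 8738} = \frac{1}{96 \left(- \frac{1}{96}\right) - 8738} = \frac{1}{-1 - 8738} = \frac{1}{-8739} = - \frac{1}{8739}$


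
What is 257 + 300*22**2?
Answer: 145457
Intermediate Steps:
257 + 300*22**2 = 257 + 300*484 = 257 + 145200 = 145457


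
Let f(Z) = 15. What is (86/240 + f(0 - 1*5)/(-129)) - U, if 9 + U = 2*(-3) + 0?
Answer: 78649/5160 ≈ 15.242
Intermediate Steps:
U = -15 (U = -9 + (2*(-3) + 0) = -9 + (-6 + 0) = -9 - 6 = -15)
(86/240 + f(0 - 1*5)/(-129)) - U = (86/240 + 15/(-129)) - 1*(-15) = (86*(1/240) + 15*(-1/129)) + 15 = (43/120 - 5/43) + 15 = 1249/5160 + 15 = 78649/5160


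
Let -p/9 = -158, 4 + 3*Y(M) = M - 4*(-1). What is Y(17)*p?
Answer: 8058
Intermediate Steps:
Y(M) = M/3 (Y(M) = -4/3 + (M - 4*(-1))/3 = -4/3 + (M + 4)/3 = -4/3 + (4 + M)/3 = -4/3 + (4/3 + M/3) = M/3)
p = 1422 (p = -9*(-158) = 1422)
Y(17)*p = ((1/3)*17)*1422 = (17/3)*1422 = 8058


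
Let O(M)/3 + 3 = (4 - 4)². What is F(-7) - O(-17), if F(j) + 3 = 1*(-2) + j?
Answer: -3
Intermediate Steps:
F(j) = -5 + j (F(j) = -3 + (1*(-2) + j) = -3 + (-2 + j) = -5 + j)
O(M) = -9 (O(M) = -9 + 3*(4 - 4)² = -9 + 3*0² = -9 + 3*0 = -9 + 0 = -9)
F(-7) - O(-17) = (-5 - 7) - 1*(-9) = -12 + 9 = -3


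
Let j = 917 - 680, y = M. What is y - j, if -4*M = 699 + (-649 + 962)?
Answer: -490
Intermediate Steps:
M = -253 (M = -(699 + (-649 + 962))/4 = -(699 + 313)/4 = -¼*1012 = -253)
y = -253
j = 237
y - j = -253 - 1*237 = -253 - 237 = -490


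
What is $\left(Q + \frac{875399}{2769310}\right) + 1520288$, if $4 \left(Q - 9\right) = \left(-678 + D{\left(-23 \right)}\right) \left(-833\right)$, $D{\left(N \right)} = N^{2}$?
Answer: $\frac{8592208345573}{5538620} \approx 1.5513 \cdot 10^{6}$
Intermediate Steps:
$Q = \frac{124153}{4}$ ($Q = 9 + \frac{\left(-678 + \left(-23\right)^{2}\right) \left(-833\right)}{4} = 9 + \frac{\left(-678 + 529\right) \left(-833\right)}{4} = 9 + \frac{\left(-149\right) \left(-833\right)}{4} = 9 + \frac{1}{4} \cdot 124117 = 9 + \frac{124117}{4} = \frac{124153}{4} \approx 31038.0$)
$\left(Q + \frac{875399}{2769310}\right) + 1520288 = \left(\frac{124153}{4} + \frac{875399}{2769310}\right) + 1520288 = \frac{171910823013}{5538620} + 1520288 = \frac{8592208345573}{5538620}$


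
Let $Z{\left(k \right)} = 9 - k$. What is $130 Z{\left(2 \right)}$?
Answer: $910$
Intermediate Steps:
$130 Z{\left(2 \right)} = 130 \left(9 - 2\right) = 130 \cdot 7 = 910$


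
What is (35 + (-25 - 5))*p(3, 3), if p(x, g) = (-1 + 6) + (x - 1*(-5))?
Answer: 65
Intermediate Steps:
p(x, g) = 10 + x (p(x, g) = 5 + (x + 5) = 5 + (5 + x) = 10 + x)
(35 + (-25 - 5))*p(3, 3) = (35 + (-25 - 5))*(10 + 3) = (35 - 30)*13 = 5*13 = 65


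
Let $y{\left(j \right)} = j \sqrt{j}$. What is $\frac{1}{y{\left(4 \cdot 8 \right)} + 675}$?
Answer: $\frac{675}{422857} - \frac{128 \sqrt{2}}{422857} \approx 0.0011682$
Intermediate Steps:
$y{\left(j \right)} = j^{\frac{3}{2}}$
$\frac{1}{y{\left(4 \cdot 8 \right)} + 675} = \frac{1}{\left(4 \cdot 8\right)^{\frac{3}{2}} + 675} = \frac{1}{32^{\frac{3}{2}} + 675} = \frac{1}{128 \sqrt{2} + 675} = \frac{1}{675 + 128 \sqrt{2}}$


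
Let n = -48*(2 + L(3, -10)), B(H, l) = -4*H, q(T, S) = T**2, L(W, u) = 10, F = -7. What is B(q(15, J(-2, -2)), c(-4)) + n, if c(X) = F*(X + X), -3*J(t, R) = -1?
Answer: -1476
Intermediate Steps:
J(t, R) = 1/3 (J(t, R) = -1/3*(-1) = 1/3)
c(X) = -14*X (c(X) = -7*(X + X) = -14*X)
n = -576 (n = -48*(2 + 10) = -48*12 = -576)
B(q(15, J(-2, -2)), c(-4)) + n = -4*15**2 - 576 = -4*225 - 576 = -900 - 576 = -1476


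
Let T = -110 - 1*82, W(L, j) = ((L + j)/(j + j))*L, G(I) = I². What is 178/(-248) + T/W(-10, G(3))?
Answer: -214717/620 ≈ -346.32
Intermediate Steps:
W(L, j) = L*(L + j)/(2*j) (W(L, j) = ((L + j)/((2*j)))*L = ((L + j)*(1/(2*j)))*L = ((L + j)/(2*j))*L = L*(L + j)/(2*j))
T = -192 (T = -110 - 82 = -192)
178/(-248) + T/W(-10, G(3)) = 178/(-248) - 192*(-9/(5*(-10 + 3²))) = 178*(-1/248) - 192*(-9/(5*(-10 + 9))) = -89/124 - 192/((½)*(-10)*(⅑)*(-1)) = -89/124 - 192/5/9 = -89/124 - 192*9/5 = -89/124 - 1728/5 = -214717/620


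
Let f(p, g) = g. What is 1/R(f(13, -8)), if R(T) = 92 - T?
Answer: 1/100 ≈ 0.010000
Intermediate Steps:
1/R(f(13, -8)) = 1/(92 - 1*(-8)) = 1/(92 + 8) = 1/100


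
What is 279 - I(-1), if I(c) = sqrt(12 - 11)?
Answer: 278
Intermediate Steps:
I(c) = 1 (I(c) = sqrt(1) = 1)
279 - I(-1) = 279 - 1*1 = 279 - 1 = 278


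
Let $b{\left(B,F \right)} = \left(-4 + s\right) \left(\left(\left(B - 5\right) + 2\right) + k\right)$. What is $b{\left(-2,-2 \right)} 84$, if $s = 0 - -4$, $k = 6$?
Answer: $0$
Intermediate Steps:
$s = 4$ ($s = 0 + 4 = 4$)
$b{\left(B,F \right)} = 0$ ($b{\left(B,F \right)} = \left(-4 + 4\right) \left(\left(\left(B - 5\right) + 2\right) + 6\right) = 0 \left(\left(\left(-5 + B\right) + 2\right) + 6\right) = 0 \left(\left(-3 + B\right) + 6\right) = 0 \left(3 + B\right) = 0$)
$b{\left(-2,-2 \right)} 84 = 0 \cdot 84 = 0$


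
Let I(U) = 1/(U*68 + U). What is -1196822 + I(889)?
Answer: -73414258301/61341 ≈ -1.1968e+6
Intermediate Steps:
I(U) = 1/(69*U) (I(U) = 1/(68*U + U) = 1/(69*U))
-1196822 + I(889) = -1196822 + (1/69)/889 = -1196822 + (1/69)*(1/889) = -1196822 + 1/61341 = -73414258301/61341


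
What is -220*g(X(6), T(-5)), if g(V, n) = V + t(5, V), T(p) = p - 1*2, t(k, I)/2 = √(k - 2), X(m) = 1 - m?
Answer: 1100 - 440*√3 ≈ 337.90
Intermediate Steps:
t(k, I) = 2*√(-2 + k) (t(k, I) = 2*√(k - 2) = 2*√(-2 + k))
T(p) = -2 + p (T(p) = p - 2 = -2 + p)
g(V, n) = V + 2*√3 (g(V, n) = V + 2*√(-2 + 5) = V + 2*√3)
-220*g(X(6), T(-5)) = -220*((1 - 1*6) + 2*√3) = -220*((1 - 6) + 2*√3) = -220*(-5 + 2*√3) = 1100 - 440*√3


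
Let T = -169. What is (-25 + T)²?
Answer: 37636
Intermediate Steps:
(-25 + T)² = (-25 - 169)² = (-194)² = 37636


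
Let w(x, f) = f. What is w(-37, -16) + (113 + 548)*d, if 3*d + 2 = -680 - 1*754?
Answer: -949244/3 ≈ -3.1641e+5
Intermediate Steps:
d = -1436/3 (d = -⅔ + (-680 - 1*754)/3 = -⅔ + (-680 - 754)/3 = -⅔ + (⅓)*(-1434) = -⅔ - 478 = -1436/3 ≈ -478.67)
w(-37, -16) + (113 + 548)*d = -16 + (113 + 548)*(-1436/3) = -16 + 661*(-1436/3) = -16 - 949196/3 = -949244/3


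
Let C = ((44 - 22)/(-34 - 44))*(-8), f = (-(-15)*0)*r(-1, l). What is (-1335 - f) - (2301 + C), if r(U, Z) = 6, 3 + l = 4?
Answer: -141892/39 ≈ -3638.3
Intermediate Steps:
l = 1 (l = -3 + 4 = 1)
f = 0 (f = -(-15)*0*6 = -5*0*6 = 0*6 = 0)
C = 88/39 (C = (22/(-78))*(-8) = (22*(-1/78))*(-8) = -11/39*(-8) = 88/39 ≈ 2.2564)
(-1335 - f) - (2301 + C) = (-1335 - 1*0) - (2301 + 88/39) = (-1335 + 0) - 1*89827/39 = -1335 - 89827/39 = -141892/39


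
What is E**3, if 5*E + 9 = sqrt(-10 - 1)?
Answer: -432/125 + 232*I*sqrt(11)/125 ≈ -3.456 + 6.1557*I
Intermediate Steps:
E = -9/5 + I*sqrt(11)/5 (E = -9/5 + sqrt(-10 - 1)/5 = -9/5 + sqrt(-11)/5 = -9/5 + (I*sqrt(11))/5 = -9/5 + I*sqrt(11)/5 ≈ -1.8 + 0.66333*I)
E**3 = (-9/5 + I*sqrt(11)/5)**3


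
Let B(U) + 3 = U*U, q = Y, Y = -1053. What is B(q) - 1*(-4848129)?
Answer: 5956935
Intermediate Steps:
q = -1053
B(U) = -3 + U² (B(U) = -3 + U*U = -3 + U²)
B(q) - 1*(-4848129) = (-3 + (-1053)²) - 1*(-4848129) = (-3 + 1108809) + 4848129 = 1108806 + 4848129 = 5956935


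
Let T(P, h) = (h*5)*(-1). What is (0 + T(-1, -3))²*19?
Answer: 4275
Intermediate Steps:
T(P, h) = -5*h (T(P, h) = (5*h)*(-1) = -5*h)
(0 + T(-1, -3))²*19 = (0 - 5*(-3))²*19 = (0 + 15)²*19 = 15²*19 = 225*19 = 4275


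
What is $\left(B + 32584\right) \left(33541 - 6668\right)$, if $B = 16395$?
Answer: $1316212667$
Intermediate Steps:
$\left(B + 32584\right) \left(33541 - 6668\right) = \left(16395 + 32584\right) \left(33541 - 6668\right) = 48979 \cdot 26873 = 1316212667$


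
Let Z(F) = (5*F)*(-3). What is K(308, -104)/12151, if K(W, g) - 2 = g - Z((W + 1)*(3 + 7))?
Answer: 46248/12151 ≈ 3.8061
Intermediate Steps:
Z(F) = -15*F
K(W, g) = 152 + g + 150*W (K(W, g) = 2 + (g - (-15)*(W + 1)*(3 + 7)) = 2 + (g - (-15)*(1 + W)*10) = 2 + (g - (-15)*(10 + 10*W)) = 2 + (g - (-150 - 150*W)) = 2 + (g + (150 + 150*W)) = 2 + (150 + g + 150*W) = 152 + g + 150*W)
K(308, -104)/12151 = (152 - 104 + 150*308)/12151 = (152 - 104 + 46200)*(1/12151) = 46248*(1/12151) = 46248/12151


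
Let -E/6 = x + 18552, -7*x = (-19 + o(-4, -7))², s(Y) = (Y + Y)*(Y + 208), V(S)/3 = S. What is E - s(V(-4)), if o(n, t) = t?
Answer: -742200/7 ≈ -1.0603e+5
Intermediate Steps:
V(S) = 3*S
s(Y) = 2*Y*(208 + Y) (s(Y) = (2*Y)*(208 + Y) = 2*Y*(208 + Y))
x = -676/7 (x = -(-19 - 7)²/7 = -⅐*(-26)² = -⅐*676 = -676/7 ≈ -96.571)
E = -775128/7 (E = -6*(-676/7 + 18552) = -6*129188/7 = -775128/7 ≈ -1.1073e+5)
E - s(V(-4)) = -775128/7 - 2*3*(-4)*(208 + 3*(-4)) = -775128/7 - 2*(-12)*(208 - 12) = -775128/7 - 2*(-12)*196 = -775128/7 - 1*(-4704) = -775128/7 + 4704 = -742200/7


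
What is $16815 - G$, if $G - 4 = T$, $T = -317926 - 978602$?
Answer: $1313339$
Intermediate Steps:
$T = -1296528$
$G = -1296524$ ($G = 4 - 1296528 = -1296524$)
$16815 - G = 16815 - -1296524 = 16815 + 1296524 = 1313339$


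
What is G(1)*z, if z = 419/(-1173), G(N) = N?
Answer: -419/1173 ≈ -0.35720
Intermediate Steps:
z = -419/1173 (z = 419*(-1/1173) = -419/1173 ≈ -0.35720)
G(1)*z = 1*(-419/1173) = -419/1173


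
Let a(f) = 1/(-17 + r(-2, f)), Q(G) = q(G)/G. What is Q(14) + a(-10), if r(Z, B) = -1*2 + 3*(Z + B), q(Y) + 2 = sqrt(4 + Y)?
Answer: -62/385 + 3*sqrt(2)/14 ≈ 0.14201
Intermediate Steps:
q(Y) = -2 + sqrt(4 + Y)
r(Z, B) = -2 + 3*B + 3*Z (r(Z, B) = -2 + 3*(B + Z) = -2 + (3*B + 3*Z) = -2 + 3*B + 3*Z)
Q(G) = (-2 + sqrt(4 + G))/G
a(f) = 1/(-25 + 3*f) (a(f) = 1/(-17 + (-2 + 3*f + 3*(-2))) = 1/(-17 + (-2 + 3*f - 6)) = 1/(-17 + (-8 + 3*f)) = 1/(-25 + 3*f))
Q(14) + a(-10) = (-2 + sqrt(4 + 14))/14 + 1/(-25 + 3*(-10)) = (-2 + sqrt(18))/14 + 1/(-25 - 30) = (-2 + 3*sqrt(2))/14 + 1/(-55) = (-1/7 + 3*sqrt(2)/14) - 1/55 = -62/385 + 3*sqrt(2)/14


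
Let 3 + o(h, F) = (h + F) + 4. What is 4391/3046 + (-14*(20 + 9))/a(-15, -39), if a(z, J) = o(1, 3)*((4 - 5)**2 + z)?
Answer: 110289/15230 ≈ 7.2416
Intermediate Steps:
o(h, F) = 1 + F + h (o(h, F) = -3 + ((h + F) + 4) = -3 + ((F + h) + 4) = -3 + (4 + F + h) = 1 + F + h)
a(z, J) = 5 + 5*z (a(z, J) = (1 + 3 + 1)*((4 - 5)**2 + z) = 5*((-1)**2 + z) = 5*(1 + z) = 5 + 5*z)
4391/3046 + (-14*(20 + 9))/a(-15, -39) = 4391/3046 + (-14*(20 + 9))/(5 + 5*(-15)) = 4391*(1/3046) + (-14*29)/(5 - 75) = 4391/3046 - 406/(-70) = 4391/3046 - 406*(-1/70) = 4391/3046 + 29/5 = 110289/15230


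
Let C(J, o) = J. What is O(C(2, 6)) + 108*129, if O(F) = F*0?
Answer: 13932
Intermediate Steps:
O(F) = 0
O(C(2, 6)) + 108*129 = 0 + 108*129 = 0 + 13932 = 13932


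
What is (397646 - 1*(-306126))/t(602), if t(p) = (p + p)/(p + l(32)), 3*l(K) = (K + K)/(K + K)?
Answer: 317929001/903 ≈ 3.5208e+5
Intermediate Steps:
l(K) = ⅓ (l(K) = ((K + K)/(K + K))/3 = ((2*K)/((2*K)))/3 = ((2*K)*(1/(2*K)))/3 = (⅓)*1 = ⅓)
t(p) = 2*p/(⅓ + p) (t(p) = (p + p)/(p + ⅓) = (2*p)/(⅓ + p) = 2*p/(⅓ + p))
(397646 - 1*(-306126))/t(602) = (397646 - 1*(-306126))/((6*602/(1 + 3*602))) = (397646 + 306126)/((6*602/(1 + 1806))) = 703772/((6*602/1807)) = 703772/((6*602*(1/1807))) = 703772/(3612/1807) = 703772*(1807/3612) = 317929001/903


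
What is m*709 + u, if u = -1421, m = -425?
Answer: -302746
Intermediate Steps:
m*709 + u = -425*709 - 1421 = -301325 - 1421 = -302746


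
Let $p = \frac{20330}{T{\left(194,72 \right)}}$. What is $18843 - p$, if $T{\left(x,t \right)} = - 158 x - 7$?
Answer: $\frac{577727867}{30659} \approx 18844.0$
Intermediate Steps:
$T{\left(x,t \right)} = -7 - 158 x$
$p = - \frac{20330}{30659}$ ($p = \frac{20330}{-7 - 30652} = \frac{20330}{-30659} = 20330 \left(- \frac{1}{30659}\right) = - \frac{20330}{30659} \approx -0.6631$)
$18843 - p = 18843 - - \frac{20330}{30659} = 18843 + \frac{20330}{30659} = \frac{577727867}{30659}$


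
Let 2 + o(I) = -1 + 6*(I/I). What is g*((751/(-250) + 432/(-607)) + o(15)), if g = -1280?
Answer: 13901696/15175 ≈ 916.09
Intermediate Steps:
o(I) = 3 (o(I) = -2 + (-1 + 6*(I/I)) = -2 + (-1 + 6*1) = -2 + (-1 + 6) = -2 + 5 = 3)
g*((751/(-250) + 432/(-607)) + o(15)) = -1280*((751/(-250) + 432/(-607)) + 3) = -1280*((751*(-1/250) + 432*(-1/607)) + 3) = -1280*((-751/250 - 432/607) + 3) = -1280*(-563857/151750 + 3) = -1280*(-108607/151750) = 13901696/15175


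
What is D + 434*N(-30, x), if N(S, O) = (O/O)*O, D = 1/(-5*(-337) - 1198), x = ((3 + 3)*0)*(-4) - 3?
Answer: -634073/487 ≈ -1302.0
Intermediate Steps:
x = -3 (x = (6*0)*(-4) - 3 = 0*(-4) - 3 = 0 - 3 = -3)
D = 1/487 (D = 1/(1685 - 1198) = 1/487 ≈ 0.0020534)
N(S, O) = O (N(S, O) = 1*O = O)
D + 434*N(-30, x) = 1/487 + 434*(-3) = 1/487 - 1302 = -634073/487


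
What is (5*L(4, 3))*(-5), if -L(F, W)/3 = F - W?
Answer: 75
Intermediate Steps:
L(F, W) = -3*F + 3*W (L(F, W) = -3*(F - W) = -3*F + 3*W)
(5*L(4, 3))*(-5) = (5*(-3*4 + 3*3))*(-5) = (5*(-12 + 9))*(-5) = (5*(-3))*(-5) = -15*(-5) = 75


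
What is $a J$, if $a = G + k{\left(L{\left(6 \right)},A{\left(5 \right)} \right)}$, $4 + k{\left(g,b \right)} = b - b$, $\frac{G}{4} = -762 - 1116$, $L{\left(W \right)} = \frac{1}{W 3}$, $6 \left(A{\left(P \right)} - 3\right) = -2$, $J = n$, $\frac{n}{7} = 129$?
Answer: $-6786948$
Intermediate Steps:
$n = 903$ ($n = 7 \cdot 129 = 903$)
$J = 903$
$A{\left(P \right)} = \frac{8}{3}$ ($A{\left(P \right)} = 3 + \frac{1}{6} \left(-2\right) = 3 - \frac{1}{3} = \frac{8}{3}$)
$L{\left(W \right)} = \frac{1}{3 W}$
$G = -7512$ ($G = 4 \left(-762 - 1116\right) = 4 \left(-1878\right) = -7512$)
$k{\left(g,b \right)} = -4$ ($k{\left(g,b \right)} = -4 + \left(b - b\right) = -4 + 0 = -4$)
$a = -7516$ ($a = -7512 - 4 = -7516$)
$a J = \left(-7516\right) 903 = -6786948$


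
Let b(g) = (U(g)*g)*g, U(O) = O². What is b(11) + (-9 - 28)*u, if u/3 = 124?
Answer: 877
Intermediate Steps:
u = 372 (u = 3*124 = 372)
b(g) = g⁴ (b(g) = (g²*g)*g = g³*g = g⁴)
b(11) + (-9 - 28)*u = 11⁴ + (-9 - 28)*372 = 14641 - 37*372 = 14641 - 13764 = 877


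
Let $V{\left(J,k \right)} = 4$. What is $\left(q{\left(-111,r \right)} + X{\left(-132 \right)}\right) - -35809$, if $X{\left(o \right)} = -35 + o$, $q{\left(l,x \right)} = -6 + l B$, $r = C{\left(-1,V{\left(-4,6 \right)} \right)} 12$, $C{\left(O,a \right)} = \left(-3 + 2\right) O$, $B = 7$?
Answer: $34859$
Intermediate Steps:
$C{\left(O,a \right)} = - O$
$r = 12$ ($r = \left(-1\right) \left(-1\right) 12 = 1 \cdot 12 = 12$)
$q{\left(l,x \right)} = -6 + 7 l$ ($q{\left(l,x \right)} = -6 + l 7 = -6 + 7 l$)
$\left(q{\left(-111,r \right)} + X{\left(-132 \right)}\right) - -35809 = \left(\left(-6 + 7 \left(-111\right)\right) - 167\right) - -35809 = \left(\left(-6 - 777\right) - 167\right) + 35809 = \left(-783 - 167\right) + 35809 = -950 + 35809 = 34859$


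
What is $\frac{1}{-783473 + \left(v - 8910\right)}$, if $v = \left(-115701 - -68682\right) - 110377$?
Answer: $- \frac{1}{949779} \approx -1.0529 \cdot 10^{-6}$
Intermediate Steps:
$v = -157396$ ($v = \left(-115701 + 68682\right) - 110377 = -47019 - 110377 = -157396$)
$\frac{1}{-783473 + \left(v - 8910\right)} = \frac{1}{-783473 - 166306} = \frac{1}{-949779} = - \frac{1}{949779}$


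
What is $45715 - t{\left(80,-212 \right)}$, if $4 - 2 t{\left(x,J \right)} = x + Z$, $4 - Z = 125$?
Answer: $\frac{91385}{2} \approx 45693.0$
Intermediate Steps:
$Z = -121$ ($Z = 4 - 125 = -121$)
$t{\left(x,J \right)} = \frac{125}{2} - \frac{x}{2}$ ($t{\left(x,J \right)} = 2 - \frac{x - 121}{2} = 2 - \frac{-121 + x}{2} = 2 - \left(- \frac{121}{2} + \frac{x}{2}\right) = \frac{125}{2} - \frac{x}{2}$)
$45715 - t{\left(80,-212 \right)} = 45715 - \left(\frac{125}{2} - 40\right) = 45715 - \frac{45}{2} = \frac{91385}{2}$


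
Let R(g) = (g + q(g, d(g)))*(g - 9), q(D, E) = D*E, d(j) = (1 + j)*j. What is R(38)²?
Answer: 2670825358756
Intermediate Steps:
d(j) = j*(1 + j)
R(g) = (-9 + g)*(g + g²*(1 + g)) (R(g) = (g + g*(g*(1 + g)))*(g - 9) = (g + g²*(1 + g))*(-9 + g) = (-9 + g)*(g + g²*(1 + g)))
R(38)² = (38*(-9 + 38³ - 8*38 - 8*38²))² = (38*(-9 + 54872 - 304 - 8*1444))² = (38*(-9 + 54872 - 304 - 11552))² = (38*43007)² = 1634266² = 2670825358756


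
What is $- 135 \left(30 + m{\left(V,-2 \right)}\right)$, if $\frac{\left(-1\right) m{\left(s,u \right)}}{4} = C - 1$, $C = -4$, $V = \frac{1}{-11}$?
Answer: $-6750$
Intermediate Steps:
$V = - \frac{1}{11} \approx -0.090909$
$m{\left(s,u \right)} = 20$ ($m{\left(s,u \right)} = - 4 \left(-4 - 1\right) = \left(-4\right) \left(-5\right) = 20$)
$- 135 \left(30 + m{\left(V,-2 \right)}\right) = - 135 \left(30 + 20\right) = \left(-135\right) 50 = -6750$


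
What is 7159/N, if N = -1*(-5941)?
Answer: 7159/5941 ≈ 1.2050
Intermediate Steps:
N = 5941
7159/N = 7159/5941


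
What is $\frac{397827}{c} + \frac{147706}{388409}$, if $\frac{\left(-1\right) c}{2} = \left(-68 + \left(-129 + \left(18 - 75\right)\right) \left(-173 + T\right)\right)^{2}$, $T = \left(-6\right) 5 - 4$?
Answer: $\frac{436219920443429}{1147494075243208} \approx 0.38015$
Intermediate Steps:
$T = -34$ ($T = -30 - 4 = -34$)
$c = -2954344712$ ($c = - 2 \left(-68 + \left(-129 + \left(18 - 75\right)\right) \left(-173 - 34\right)\right)^{2} = - 2 \left(-68 + \left(-129 - 57\right) \left(-207\right)\right)^{2} = - 2 \left(-68 - -38502\right)^{2} = - 2 \left(-68 + 38502\right)^{2} = - 2 \cdot 38434^{2} = \left(-2\right) 1477172356 = -2954344712$)
$\frac{397827}{c} + \frac{147706}{388409} = \frac{397827}{-2954344712} + \frac{147706}{388409} = 397827 \left(- \frac{1}{2954344712}\right) + 147706 \cdot \frac{1}{388409} = - \frac{397827}{2954344712} + \frac{147706}{388409} = \frac{436219920443429}{1147494075243208}$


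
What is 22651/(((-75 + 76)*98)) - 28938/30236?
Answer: 85254964/370391 ≈ 230.18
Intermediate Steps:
22651/(((-75 + 76)*98)) - 28938/30236 = 22651/((1*98)) - 28938*1/30236 = 22651/98 - 14469/15118 = 85254964/370391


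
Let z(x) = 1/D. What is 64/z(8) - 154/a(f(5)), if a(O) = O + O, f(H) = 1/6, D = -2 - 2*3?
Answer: -974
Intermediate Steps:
D = -8 (D = -2 - 6 = -8)
f(H) = 1/6 (f(H) = 1*(1/6) = 1/6)
z(x) = -1/8 (z(x) = 1/(-8) = -1/8)
a(O) = 2*O
64/z(8) - 154/a(f(5)) = 64/(-1/8) - 154/(2*(1/6)) = 64*(-8) - 154/1/3 = -512 - 154*3 = -512 - 462 = -974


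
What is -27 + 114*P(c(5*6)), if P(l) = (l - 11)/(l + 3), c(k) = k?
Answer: 425/11 ≈ 38.636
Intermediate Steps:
P(l) = (-11 + l)/(3 + l)
-27 + 114*P(c(5*6)) = -27 + 114*((-11 + 5*6)/(3 + 5*6)) = -27 + 114*((-11 + 30)/(3 + 30)) = -27 + 114*(19/33) = -27 + 722/11 = 425/11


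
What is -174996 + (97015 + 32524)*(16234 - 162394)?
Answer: -18933595236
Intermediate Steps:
-174996 + (97015 + 32524)*(16234 - 162394) = -174996 + 129539*(-146160) = -174996 - 18933420240 = -18933595236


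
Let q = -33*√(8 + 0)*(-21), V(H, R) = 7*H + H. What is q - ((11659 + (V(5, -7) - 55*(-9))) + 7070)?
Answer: -19264 + 1386*√2 ≈ -17304.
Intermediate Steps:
V(H, R) = 8*H
q = 1386*√2 (q = -66*√2*(-21) = 1386*√2 ≈ 1960.1)
q - ((11659 + (V(5, -7) - 55*(-9))) + 7070) = 1386*√2 - ((11659 + (8*5 - 55*(-9))) + 7070) = 1386*√2 - ((11659 + (40 + 495)) + 7070) = 1386*√2 - ((11659 + 535) + 7070) = 1386*√2 - (12194 + 7070) = 1386*√2 - 1*19264 = 1386*√2 - 19264 = -19264 + 1386*√2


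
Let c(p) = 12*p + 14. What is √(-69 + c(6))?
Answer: √17 ≈ 4.1231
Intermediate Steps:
c(p) = 14 + 12*p
√(-69 + c(6)) = √(-69 + (14 + 12*6)) = √(-69 + (14 + 72)) = √(-69 + 86) = √17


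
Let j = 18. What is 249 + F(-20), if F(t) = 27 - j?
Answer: 258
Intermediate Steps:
F(t) = 9 (F(t) = 27 - 1*18 = 27 - 18 = 9)
249 + F(-20) = 249 + 9 = 258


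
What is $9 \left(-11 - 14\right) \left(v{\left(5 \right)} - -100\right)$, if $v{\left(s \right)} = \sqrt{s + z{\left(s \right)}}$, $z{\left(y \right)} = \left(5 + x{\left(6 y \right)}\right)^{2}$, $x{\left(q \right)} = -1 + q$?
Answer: $-22500 - 675 \sqrt{129} \approx -30167.0$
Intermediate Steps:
$z{\left(y \right)} = \left(4 + 6 y\right)^{2}$ ($z{\left(y \right)} = \left(5 + \left(-1 + 6 y\right)\right)^{2} = \left(4 + 6 y\right)^{2}$)
$v{\left(s \right)} = \sqrt{s + 4 \left(2 + 3 s\right)^{2}}$
$9 \left(-11 - 14\right) \left(v{\left(5 \right)} - -100\right) = 9 \left(-11 - 14\right) \left(\sqrt{5 + 4 \left(2 + 3 \cdot 5\right)^{2}} - -100\right) = 9 \left(-25\right) \left(\sqrt{5 + 4 \left(2 + 15\right)^{2}} + 100\right) = - 225 \left(\sqrt{5 + 4 \cdot 17^{2}} + 100\right) = - 225 \left(\sqrt{5 + 4 \cdot 289} + 100\right) = - 225 \left(\sqrt{5 + 1156} + 100\right) = - 225 \left(\sqrt{1161} + 100\right) = - 225 \left(3 \sqrt{129} + 100\right) = - 225 \left(100 + 3 \sqrt{129}\right) = -22500 - 675 \sqrt{129}$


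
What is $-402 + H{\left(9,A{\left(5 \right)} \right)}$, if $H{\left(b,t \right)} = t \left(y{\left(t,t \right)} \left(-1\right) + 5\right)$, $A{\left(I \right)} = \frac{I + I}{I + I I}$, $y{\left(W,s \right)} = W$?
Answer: $- \frac{3604}{9} \approx -400.44$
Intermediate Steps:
$A{\left(I \right)} = \frac{2 I}{I + I^{2}}$
$H{\left(b,t \right)} = t \left(5 - t\right)$ ($H{\left(b,t \right)} = t \left(t \left(-1\right) + 5\right) = t \left(- t + 5\right) = t \left(5 - t\right)$)
$-402 + H{\left(9,A{\left(5 \right)} \right)} = -402 + \frac{2}{1 + 5} \left(5 - \frac{2}{1 + 5}\right) = -402 + \frac{2}{6} \left(5 - \frac{2}{6}\right) = -402 + 2 \cdot \frac{1}{6} \left(5 - 2 \cdot \frac{1}{6}\right) = -402 + \frac{5 - \frac{1}{3}}{3} = -402 + \frac{1}{3} \cdot \frac{14}{3} = -402 + \frac{14}{9} = - \frac{3604}{9}$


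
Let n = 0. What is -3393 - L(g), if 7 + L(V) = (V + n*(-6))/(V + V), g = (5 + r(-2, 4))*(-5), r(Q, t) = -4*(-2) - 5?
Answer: -6773/2 ≈ -3386.5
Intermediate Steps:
r(Q, t) = 3 (r(Q, t) = 8 - 5 = 3)
g = -40 (g = (5 + 3)*(-5) = 8*(-5) = -40)
L(V) = -13/2 (L(V) = -7 + (V + 0*(-6))/(V + V) = -7 + (V + 0)/((2*V)) = -7 + V*(1/(2*V)) = -7 + 1/2 = -13/2)
-3393 - L(g) = -3393 - 1*(-13/2) = -3393 + 13/2 = -6773/2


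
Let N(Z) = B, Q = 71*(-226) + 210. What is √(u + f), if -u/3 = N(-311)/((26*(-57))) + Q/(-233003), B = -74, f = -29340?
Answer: I*√97181204354596843507/57551741 ≈ 171.29*I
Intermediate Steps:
Q = -15836 (Q = -16046 + 210 = -15836)
N(Z) = -74
u = -20355587/57551741 (u = -3*(-74/(26*(-57)) - 15836/(-233003)) = -3*(-74/(-1482) - 15836*(-1/233003)) = -3*(-74*(-1/1482) + 15836/233003) = -3*(37/741 + 15836/233003) = -3*20355587/172655223 = -20355587/57551741 ≈ -0.35369)
√(u + f) = √(-20355587/57551741 - 29340) = √(-1688588436527/57551741) = I*√97181204354596843507/57551741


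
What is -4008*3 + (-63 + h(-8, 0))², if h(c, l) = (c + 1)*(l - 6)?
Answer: -11583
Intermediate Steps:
h(c, l) = (1 + c)*(-6 + l)
-4008*3 + (-63 + h(-8, 0))² = -4008*3 + (-63 + (-6 + 0 - 6*(-8) - 8*0))² = -12024 + (-63 + (-6 + 0 + 48 + 0))² = -12024 + (-63 + 42)² = -12024 + (-21)² = -12024 + 441 = -11583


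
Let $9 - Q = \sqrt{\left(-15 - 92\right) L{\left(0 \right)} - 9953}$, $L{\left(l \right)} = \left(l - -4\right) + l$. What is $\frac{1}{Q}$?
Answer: $\frac{9}{10462} + \frac{i \sqrt{10381}}{10462} \approx 0.00086026 + 0.0097388 i$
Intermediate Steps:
$L{\left(l \right)} = 4 + 2 l$ ($L{\left(l \right)} = \left(l + 4\right) + l = \left(4 + l\right) + l = 4 + 2 l$)
$Q = 9 - i \sqrt{10381}$ ($Q = 9 - \sqrt{\left(-15 - 92\right) \left(4 + 2 \cdot 0\right) - 9953} = 9 - \sqrt{- 107 \left(4 + 0\right) - 9953} = 9 - \sqrt{\left(-107\right) 4 - 9953} = 9 - \sqrt{-428 - 9953} = 9 - \sqrt{-10381} = 9 - i \sqrt{10381} \approx 9.0 - 101.89 i$)
$\frac{1}{Q} = \frac{1}{9 - i \sqrt{10381}}$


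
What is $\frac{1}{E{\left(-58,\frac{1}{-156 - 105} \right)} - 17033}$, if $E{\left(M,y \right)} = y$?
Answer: $- \frac{261}{4445614} \approx -5.871 \cdot 10^{-5}$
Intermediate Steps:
$\frac{1}{E{\left(-58,\frac{1}{-156 - 105} \right)} - 17033} = \frac{1}{\frac{1}{-156 - 105} - 17033} = \frac{1}{\frac{1}{-261} - 17033} = \frac{1}{- \frac{1}{261} - 17033} = \frac{1}{- \frac{4445614}{261}} = - \frac{261}{4445614}$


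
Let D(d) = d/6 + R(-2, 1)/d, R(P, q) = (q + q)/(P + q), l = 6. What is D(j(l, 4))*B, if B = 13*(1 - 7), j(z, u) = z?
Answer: -52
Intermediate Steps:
B = -78 (B = 13*(-6) = -78)
R(P, q) = 2*q/(P + q) (R(P, q) = (2*q)/(P + q) = 2*q/(P + q))
D(d) = -2/d + d/6 (D(d) = d/6 + (2*1/(-2 + 1))/d = d*(⅙) + (2*1/(-1))/d = d/6 + (2*1*(-1))/d = d/6 - 2/d = -2/d + d/6)
D(j(l, 4))*B = (-2/6 + (⅙)*6)*(-78) = (-2*⅙ + 1)*(-78) = (-⅓ + 1)*(-78) = (⅔)*(-78) = -52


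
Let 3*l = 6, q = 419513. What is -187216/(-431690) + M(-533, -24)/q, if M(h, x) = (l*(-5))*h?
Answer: 40420226754/90549783485 ≈ 0.44639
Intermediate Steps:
l = 2 (l = (⅓)*6 = 2)
M(h, x) = -10*h (M(h, x) = (2*(-5))*h = -10*h)
-187216/(-431690) + M(-533, -24)/q = -187216/(-431690) - 10*(-533)/419513 = -187216*(-1/431690) + 5330*(1/419513) = 93608/215845 + 5330/419513 = 40420226754/90549783485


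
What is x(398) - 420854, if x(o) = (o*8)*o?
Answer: 846378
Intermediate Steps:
x(o) = 8*o² (x(o) = (8*o)*o = 8*o²)
x(398) - 420854 = 8*398² - 420854 = 8*158404 - 420854 = 1267232 - 420854 = 846378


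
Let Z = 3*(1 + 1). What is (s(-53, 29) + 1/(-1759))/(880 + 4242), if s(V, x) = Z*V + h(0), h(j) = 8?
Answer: -545291/9009598 ≈ -0.060523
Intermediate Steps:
Z = 6 (Z = 3*2 = 6)
s(V, x) = 8 + 6*V (s(V, x) = 6*V + 8 = 8 + 6*V)
(s(-53, 29) + 1/(-1759))/(880 + 4242) = ((8 + 6*(-53)) + 1/(-1759))/(880 + 4242) = ((8 - 318) - 1/1759)/5122 = (-310 - 1/1759)*(1/5122) = -545291/1759*1/5122 = -545291/9009598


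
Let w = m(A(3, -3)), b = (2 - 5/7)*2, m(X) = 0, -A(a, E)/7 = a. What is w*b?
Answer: 0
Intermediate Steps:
A(a, E) = -7*a
b = 18/7 (b = (2 - 5*1/7)*2 = (2 - 5/7)*2 = (9/7)*2 = 18/7 ≈ 2.5714)
w = 0
w*b = 0*(18/7) = 0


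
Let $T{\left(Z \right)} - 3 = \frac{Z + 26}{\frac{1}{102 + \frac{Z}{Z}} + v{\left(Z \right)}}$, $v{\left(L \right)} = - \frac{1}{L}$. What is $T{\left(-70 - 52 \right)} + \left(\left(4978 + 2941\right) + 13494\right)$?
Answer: $\frac{1204088}{75} \approx 16055.0$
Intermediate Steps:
$T{\left(Z \right)} = 3 + \frac{26 + Z}{\frac{1}{103} - \frac{1}{Z}}$ ($T{\left(Z \right)} = 3 + \frac{Z + 26}{\frac{1}{102 + \frac{Z}{Z}} - \frac{1}{Z}} = 3 + \frac{26 + Z}{\frac{1}{102 + 1} - \frac{1}{Z}} = 3 + \frac{26 + Z}{\frac{1}{103} - \frac{1}{Z}}$)
$T{\left(-70 - 52 \right)} + \left(\left(4978 + 2941\right) + 13494\right) = \frac{-309 + \left(-70 - 52\right) \left(2681 + 103 \left(-70 - 52\right)\right)}{-103 - 122} + \left(\left(4978 + 2941\right) + 13494\right) = \frac{-309 - 122 \left(2681 + 103 \left(-122\right)\right)}{-103 - 122} + \left(7919 + 13494\right) = \frac{-309 - 122 \left(2681 - 12566\right)}{-225} + 21413 = - \frac{-309 - -1205970}{225} + 21413 = - \frac{-309 + 1205970}{225} + 21413 = \left(- \frac{1}{225}\right) 1205661 + 21413 = - \frac{401887}{75} + 21413 = \frac{1204088}{75}$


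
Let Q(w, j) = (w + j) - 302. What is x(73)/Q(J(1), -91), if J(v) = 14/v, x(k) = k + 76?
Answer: -149/379 ≈ -0.39314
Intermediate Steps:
x(k) = 76 + k
Q(w, j) = -302 + j + w (Q(w, j) = (j + w) - 302 = -302 + j + w)
x(73)/Q(J(1), -91) = (76 + 73)/(-302 - 91 + 14/1) = 149/(-302 - 91 + 14*1) = 149/(-302 - 91 + 14) = 149/(-379) = 149*(-1/379) = -149/379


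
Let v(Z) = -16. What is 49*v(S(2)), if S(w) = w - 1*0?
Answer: -784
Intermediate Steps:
S(w) = w (S(w) = w + 0 = w)
49*v(S(2)) = 49*(-16) = -784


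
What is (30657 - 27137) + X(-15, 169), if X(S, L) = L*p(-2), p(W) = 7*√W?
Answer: 3520 + 1183*I*√2 ≈ 3520.0 + 1673.0*I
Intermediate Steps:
X(S, L) = 7*I*L*√2 (X(S, L) = L*(7*√(-2)) = L*(7*(I*√2)) = L*(7*I*√2) = 7*I*L*√2)
(30657 - 27137) + X(-15, 169) = (30657 - 27137) + 7*I*169*√2 = 3520 + 1183*I*√2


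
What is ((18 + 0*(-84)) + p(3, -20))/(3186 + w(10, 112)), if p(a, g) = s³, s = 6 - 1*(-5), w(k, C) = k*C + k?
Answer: 1349/4316 ≈ 0.31256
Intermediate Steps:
w(k, C) = k + C*k (w(k, C) = C*k + k = k + C*k)
s = 11 (s = 6 + 5 = 11)
p(a, g) = 1331 (p(a, g) = 11³ = 1331)
((18 + 0*(-84)) + p(3, -20))/(3186 + w(10, 112)) = ((18 + 0*(-84)) + 1331)/(3186 + 10*(1 + 112)) = ((18 + 0) + 1331)/(3186 + 10*113) = (18 + 1331)/(3186 + 1130) = 1349/4316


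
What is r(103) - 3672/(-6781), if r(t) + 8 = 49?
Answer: 281693/6781 ≈ 41.542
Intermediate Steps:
r(t) = 41 (r(t) = -8 + 49 = 41)
r(103) - 3672/(-6781) = 41 - 3672/(-6781) = 41 - 3672*(-1/6781) = 41 + 3672/6781 = 281693/6781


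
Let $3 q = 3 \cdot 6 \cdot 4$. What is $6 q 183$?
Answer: $26352$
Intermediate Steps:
$q = 24$ ($q = \frac{3 \cdot 6 \cdot 4}{3} = \frac{18 \cdot 4}{3} = \frac{1}{3} \cdot 72 = 24$)
$6 q 183 = 6 \cdot 24 \cdot 183 = 144 \cdot 183 = 26352$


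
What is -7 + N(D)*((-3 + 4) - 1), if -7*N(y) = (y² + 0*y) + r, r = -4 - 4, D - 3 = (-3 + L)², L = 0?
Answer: -7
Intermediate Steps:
D = 12 (D = 3 + (-3 + 0)² = 3 + (-3)² = 3 + 9 = 12)
r = -8
N(y) = 8/7 - y²/7 (N(y) = -((y² + 0*y) - 8)/7 = -((y² + 0) - 8)/7 = -(y² - 8)/7 = -(-8 + y²)/7 = 8/7 - y²/7)
-7 + N(D)*((-3 + 4) - 1) = -7 + (8/7 - ⅐*12²)*((-3 + 4) - 1) = -7 + (8/7 - ⅐*144)*(1 - 1) = -7 + (8/7 - 144/7)*0 = -7 - 136/7*0 = -7 + 0 = -7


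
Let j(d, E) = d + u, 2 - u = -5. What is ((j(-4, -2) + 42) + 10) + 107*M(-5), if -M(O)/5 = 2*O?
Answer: 5405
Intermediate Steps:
u = 7 (u = 2 - 1*(-5) = 2 + 5 = 7)
M(O) = -10*O
j(d, E) = 7 + d (j(d, E) = d + 7 = 7 + d)
((j(-4, -2) + 42) + 10) + 107*M(-5) = (((7 - 4) + 42) + 10) + 107*(-10*(-5)) = ((3 + 42) + 10) + 107*50 = (45 + 10) + 5350 = 55 + 5350 = 5405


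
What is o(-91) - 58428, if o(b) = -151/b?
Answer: -5316797/91 ≈ -58426.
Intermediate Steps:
o(-91) - 58428 = -151/(-91) - 58428 = -151*(-1/91) - 58428 = 151/91 - 58428 = -5316797/91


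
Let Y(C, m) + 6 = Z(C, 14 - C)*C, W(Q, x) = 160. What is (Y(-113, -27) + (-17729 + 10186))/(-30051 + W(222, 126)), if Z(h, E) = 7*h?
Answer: -81834/29891 ≈ -2.7377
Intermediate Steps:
Y(C, m) = -6 + 7*C**2 (Y(C, m) = -6 + (7*C)*C = -6 + 7*C**2)
(Y(-113, -27) + (-17729 + 10186))/(-30051 + W(222, 126)) = ((-6 + 7*(-113)**2) + (-17729 + 10186))/(-30051 + 160) = ((-6 + 7*12769) - 7543)/(-29891) = ((-6 + 89383) - 7543)*(-1/29891) = (89377 - 7543)*(-1/29891) = 81834*(-1/29891) = -81834/29891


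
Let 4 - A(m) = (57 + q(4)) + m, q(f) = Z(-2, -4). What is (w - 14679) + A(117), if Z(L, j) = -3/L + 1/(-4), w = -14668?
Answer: -118073/4 ≈ -29518.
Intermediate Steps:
Z(L, j) = -¼ - 3/L (Z(L, j) = -3/L + 1*(-¼) = -3/L - ¼ = -¼ - 3/L)
q(f) = 5/4 (q(f) = (¼)*(-12 - 1*(-2))/(-2) = (¼)*(-½)*(-12 + 2) = (¼)*(-½)*(-10) = 5/4)
A(m) = -217/4 - m (A(m) = 4 - ((57 + 5/4) + m) = 4 - (233/4 + m) = 4 + (-233/4 - m) = -217/4 - m)
(w - 14679) + A(117) = (-14668 - 14679) + (-217/4 - 1*117) = -29347 + (-217/4 - 117) = -29347 - 685/4 = -118073/4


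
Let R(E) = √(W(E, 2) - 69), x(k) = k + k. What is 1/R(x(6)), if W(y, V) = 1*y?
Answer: -I*√57/57 ≈ -0.13245*I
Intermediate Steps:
W(y, V) = y
x(k) = 2*k
R(E) = √(-69 + E) (R(E) = √(E - 69) = √(-69 + E))
1/R(x(6)) = 1/(√(-69 + 2*6)) = 1/(√(-69 + 12)) = 1/(√(-57)) = 1/(I*√57) = -I*√57/57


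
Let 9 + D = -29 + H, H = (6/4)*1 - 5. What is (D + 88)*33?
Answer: 3069/2 ≈ 1534.5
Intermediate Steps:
H = -7/2 (H = (6*(1/4))*1 - 5 = (3/2)*1 - 5 = 3/2 - 5 = -7/2 ≈ -3.5000)
D = -83/2 (D = -9 + (-29 - 7/2) = -9 - 65/2 = -83/2 ≈ -41.500)
(D + 88)*33 = (-83/2 + 88)*33 = (93/2)*33 = 3069/2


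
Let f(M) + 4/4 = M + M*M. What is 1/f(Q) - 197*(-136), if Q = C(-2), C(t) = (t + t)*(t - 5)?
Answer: 21728313/811 ≈ 26792.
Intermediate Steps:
C(t) = 2*t*(-5 + t) (C(t) = (2*t)*(-5 + t) = 2*t*(-5 + t))
Q = 28 (Q = 2*(-2)*(-5 - 2) = 2*(-2)*(-7) = 28)
f(M) = -1 + M + M² (f(M) = -1 + (M + M*M) = -1 + (M + M²) = -1 + M + M²)
1/f(Q) - 197*(-136) = 1/(-1 + 28 + 28²) - 197*(-136) = 1/(-1 + 28 + 784) + 26792 = 1/811 + 26792 = 21728313/811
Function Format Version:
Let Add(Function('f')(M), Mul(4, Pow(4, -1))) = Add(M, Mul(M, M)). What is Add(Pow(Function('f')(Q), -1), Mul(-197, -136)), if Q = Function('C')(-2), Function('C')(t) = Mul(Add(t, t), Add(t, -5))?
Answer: Rational(21728313, 811) ≈ 26792.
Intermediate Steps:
Function('C')(t) = Mul(2, t, Add(-5, t)) (Function('C')(t) = Mul(Mul(2, t), Add(-5, t)) = Mul(2, t, Add(-5, t)))
Q = 28 (Q = Mul(2, -2, Add(-5, -2)) = Mul(2, -2, -7) = 28)
Function('f')(M) = Add(-1, M, Pow(M, 2)) (Function('f')(M) = Add(-1, Add(M, Mul(M, M))) = Add(-1, Add(M, Pow(M, 2))) = Add(-1, M, Pow(M, 2)))
Add(Pow(Function('f')(Q), -1), Mul(-197, -136)) = Add(Pow(Add(-1, 28, Pow(28, 2)), -1), Mul(-197, -136)) = Add(Pow(Add(-1, 28, 784), -1), 26792) = Add(Pow(811, -1), 26792) = Add(Rational(1, 811), 26792) = Rational(21728313, 811)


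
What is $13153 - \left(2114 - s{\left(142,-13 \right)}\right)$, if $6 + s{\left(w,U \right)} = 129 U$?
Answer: $9356$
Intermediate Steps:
$s{\left(w,U \right)} = -6 + 129 U$
$13153 - \left(2114 - s{\left(142,-13 \right)}\right) = 13153 - \left(2114 - \left(-6 + 129 \left(-13\right)\right)\right) = 13153 - \left(2114 - \left(-6 - 1677\right)\right) = 13153 - \left(2114 - -1683\right) = 13153 - \left(2114 + 1683\right) = 13153 - 3797 = 9356$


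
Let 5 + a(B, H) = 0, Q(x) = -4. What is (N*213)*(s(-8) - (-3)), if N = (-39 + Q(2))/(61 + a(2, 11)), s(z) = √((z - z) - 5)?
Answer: -27477/56 - 9159*I*√5/56 ≈ -490.66 - 365.72*I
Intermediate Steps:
a(B, H) = -5 (a(B, H) = -5 + 0 = -5)
s(z) = I*√5 (s(z) = √(0 - 5) = √(-5) = I*√5)
N = -43/56 (N = (-39 - 4)/(61 - 5) = -43/56 ≈ -0.76786)
(N*213)*(s(-8) - (-3)) = (-43/56*213)*(I*√5 - (-3)) = -9159*(I*√5 - 1*(-3))/56 = -9159*(I*√5 + 3)/56 = -9159*(3 + I*√5)/56 = -27477/56 - 9159*I*√5/56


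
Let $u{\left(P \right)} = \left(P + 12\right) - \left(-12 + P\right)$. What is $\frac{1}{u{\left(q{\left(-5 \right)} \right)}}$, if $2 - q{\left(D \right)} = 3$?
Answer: $\frac{1}{24} \approx 0.041667$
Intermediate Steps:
$q{\left(D \right)} = -1$ ($q{\left(D \right)} = 2 - 3 = -1$)
$u{\left(P \right)} = 24$ ($u{\left(P \right)} = \left(12 + P\right) - \left(-12 + P\right) = 24$)
$\frac{1}{u{\left(q{\left(-5 \right)} \right)}} = \frac{1}{24}$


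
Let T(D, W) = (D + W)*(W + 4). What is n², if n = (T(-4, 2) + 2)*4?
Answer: 1600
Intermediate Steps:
T(D, W) = (4 + W)*(D + W) (T(D, W) = (D + W)*(4 + W) = (4 + W)*(D + W))
n = -40 (n = ((2² + 4*(-4) + 4*2 - 4*2) + 2)*4 = ((4 - 16 + 8 - 8) + 2)*4 = (-12 + 2)*4 = -10*4 = -40)
n² = (-40)² = 1600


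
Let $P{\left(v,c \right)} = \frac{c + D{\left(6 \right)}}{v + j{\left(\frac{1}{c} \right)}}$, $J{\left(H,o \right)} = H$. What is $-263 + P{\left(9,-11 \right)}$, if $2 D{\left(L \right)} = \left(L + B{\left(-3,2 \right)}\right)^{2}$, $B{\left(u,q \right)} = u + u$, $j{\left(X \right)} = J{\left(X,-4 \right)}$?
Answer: $- \frac{25895}{98} \approx -264.23$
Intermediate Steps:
$j{\left(X \right)} = X$
$B{\left(u,q \right)} = 2 u$
$D{\left(L \right)} = \frac{\left(-6 + L\right)^{2}}{2}$ ($D{\left(L \right)} = \frac{\left(L + 2 \left(-3\right)\right)^{2}}{2} = \frac{\left(L - 6\right)^{2}}{2} = \frac{\left(-6 + L\right)^{2}}{2}$)
$P{\left(v,c \right)} = \frac{c}{v + \frac{1}{c}}$ ($P{\left(v,c \right)} = \frac{c + \frac{\left(-6 + 6\right)^{2}}{2}}{v + \frac{1}{c}} = \frac{c + \frac{0^{2}}{2}}{v + \frac{1}{c}} = \frac{c + \frac{1}{2} \cdot 0}{v + \frac{1}{c}} = \frac{c + 0}{v + \frac{1}{c}} = \frac{c}{v + \frac{1}{c}}$)
$-263 + P{\left(9,-11 \right)} = -263 + \frac{\left(-11\right)^{2}}{1 - 99} = -263 + \frac{121}{1 - 99} = -263 + \frac{121}{-98} = -263 + 121 \left(- \frac{1}{98}\right) = -263 - \frac{121}{98} = - \frac{25895}{98}$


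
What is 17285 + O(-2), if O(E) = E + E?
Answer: 17281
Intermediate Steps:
O(E) = 2*E
17285 + O(-2) = 17285 + 2*(-2) = 17285 - 4 = 17281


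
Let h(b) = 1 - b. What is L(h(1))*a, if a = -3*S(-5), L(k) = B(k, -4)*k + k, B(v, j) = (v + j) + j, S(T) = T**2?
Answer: 0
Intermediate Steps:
B(v, j) = v + 2*j (B(v, j) = (j + v) + j = v + 2*j)
L(k) = k + k*(-8 + k) (L(k) = (k + 2*(-4))*k + k = (k - 8)*k + k = (-8 + k)*k + k = k*(-8 + k) + k = k + k*(-8 + k))
a = -75 (a = -3*(-5)**2 = -3*25 = -75)
L(h(1))*a = ((1 - 1*1)*(-7 + (1 - 1*1)))*(-75) = ((1 - 1)*(-7 + (1 - 1)))*(-75) = (0*(-7 + 0))*(-75) = (0*(-7))*(-75) = 0*(-75) = 0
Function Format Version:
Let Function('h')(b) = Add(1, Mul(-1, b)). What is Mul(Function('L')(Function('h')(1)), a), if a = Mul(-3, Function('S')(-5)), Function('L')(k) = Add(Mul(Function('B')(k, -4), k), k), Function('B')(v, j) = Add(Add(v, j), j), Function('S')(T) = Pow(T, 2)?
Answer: 0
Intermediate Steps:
Function('B')(v, j) = Add(v, Mul(2, j)) (Function('B')(v, j) = Add(Add(j, v), j) = Add(v, Mul(2, j)))
Function('L')(k) = Add(k, Mul(k, Add(-8, k))) (Function('L')(k) = Add(Mul(Add(k, Mul(2, -4)), k), k) = Add(Mul(Add(k, -8), k), k) = Add(Mul(Add(-8, k), k), k) = Add(Mul(k, Add(-8, k)), k) = Add(k, Mul(k, Add(-8, k))))
a = -75 (a = Mul(-3, Pow(-5, 2)) = Mul(-3, 25) = -75)
Mul(Function('L')(Function('h')(1)), a) = Mul(Mul(Add(1, Mul(-1, 1)), Add(-7, Add(1, Mul(-1, 1)))), -75) = Mul(Mul(Add(1, -1), Add(-7, Add(1, -1))), -75) = Mul(Mul(0, Add(-7, 0)), -75) = Mul(Mul(0, -7), -75) = Mul(0, -75) = 0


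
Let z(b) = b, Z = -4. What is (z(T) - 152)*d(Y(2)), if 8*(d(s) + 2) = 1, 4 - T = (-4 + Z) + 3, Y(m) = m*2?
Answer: 2145/8 ≈ 268.13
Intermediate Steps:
Y(m) = 2*m
T = 9 (T = 4 - ((-4 - 4) + 3) = 4 - (-8 + 3) = 4 - 1*(-5) = 4 + 5 = 9)
d(s) = -15/8 (d(s) = -2 + (⅛)*1 = -2 + ⅛ = -15/8)
(z(T) - 152)*d(Y(2)) = (9 - 152)*(-15/8) = -143*(-15/8) = 2145/8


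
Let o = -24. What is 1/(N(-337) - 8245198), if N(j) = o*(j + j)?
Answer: -1/8229022 ≈ -1.2152e-7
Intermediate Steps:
N(j) = -48*j (N(j) = -24*(j + j) = -48*j)
1/(N(-337) - 8245198) = 1/(-48*(-337) - 8245198) = 1/(16176 - 8245198) = 1/(-8229022) = -1/8229022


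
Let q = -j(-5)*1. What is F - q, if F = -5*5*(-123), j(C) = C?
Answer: 3070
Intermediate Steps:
q = 5 (q = -1*(-5)*1 = 5*1 = 5)
F = 3075 (F = -25*(-123) = 3075)
F - q = 3075 - 1*5 = 3075 - 5 = 3070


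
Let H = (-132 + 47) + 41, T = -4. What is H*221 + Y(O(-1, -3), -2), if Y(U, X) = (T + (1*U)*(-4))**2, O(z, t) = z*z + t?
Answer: -9708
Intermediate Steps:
H = -44 (H = -85 + 41 = -44)
O(z, t) = t + z**2 (O(z, t) = z**2 + t = t + z**2)
Y(U, X) = (-4 - 4*U)**2 (Y(U, X) = (-4 + (1*U)*(-4))**2 = (-4 + U*(-4))**2 = (-4 - 4*U)**2)
H*221 + Y(O(-1, -3), -2) = -44*221 + 16*(1 + (-3 + (-1)**2))**2 = -9724 + 16*(1 + (-3 + 1))**2 = -9724 + 16*(1 - 2)**2 = -9724 + 16*(-1)**2 = -9724 + 16*1 = -9724 + 16 = -9708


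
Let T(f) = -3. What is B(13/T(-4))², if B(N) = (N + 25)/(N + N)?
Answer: 961/169 ≈ 5.6864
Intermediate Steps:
B(N) = (25 + N)/(2*N) (B(N) = (25 + N)/((2*N)) = (25 + N)*(1/(2*N)) = (25 + N)/(2*N))
B(13/T(-4))² = ((25 + 13/(-3))/(2*((13/(-3)))))² = ((25 + 13*(-⅓))/(2*((13*(-⅓)))))² = ((25 - 13/3)/(2*(-13/3)))² = ((½)*(-3/13)*(62/3))² = (-31/13)² = 961/169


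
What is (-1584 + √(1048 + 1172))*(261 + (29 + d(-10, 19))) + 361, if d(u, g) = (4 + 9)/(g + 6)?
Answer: -11495567/25 + 14526*√555/25 ≈ -4.4613e+5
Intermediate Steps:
d(u, g) = 13/(6 + g)
(-1584 + √(1048 + 1172))*(261 + (29 + d(-10, 19))) + 361 = (-1584 + √(1048 + 1172))*(261 + (29 + 13/(6 + 19))) + 361 = (-1584 + √2220)*(261 + (29 + 13/25)) + 361 = (-1584 + 2*√555)*(261 + (29 + 13*(1/25))) + 361 = (-1584 + 2*√555)*(261 + (29 + 13/25)) + 361 = (-1584 + 2*√555)*(261 + 738/25) + 361 = (-1584 + 2*√555)*(7263/25) + 361 = (-11504592/25 + 14526*√555/25) + 361 = -11495567/25 + 14526*√555/25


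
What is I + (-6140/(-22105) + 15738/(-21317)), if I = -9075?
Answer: -855293697697/94242457 ≈ -9075.5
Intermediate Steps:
I + (-6140/(-22105) + 15738/(-21317)) = -9075 + (-6140/(-22105) + 15738/(-21317)) = -9075 + (-6140*(-1/22105) + 15738*(-1/21317)) = -9075 + (1228/4421 - 15738/21317) = -9075 - 43400422/94242457 = -855293697697/94242457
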